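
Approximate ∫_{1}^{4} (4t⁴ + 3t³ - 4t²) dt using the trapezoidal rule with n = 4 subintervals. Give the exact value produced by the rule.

h = (4 − 1)/4 = 0.75.
Nodes t₀,…,t₄ = 1, 1.75, 2.5, 3.25, 4.
f(t) = 4t⁴ + 3t³ - 4t²: f₀=3, f₁=41.34375, f₂=178.125, f₃=507, f₄=1152.
(h/2)·[f₀ + 2f₁ + 2f₂ + 2f₃ + f₄] = 0.375·(2607.9375) = 977.9765625.

977.9765625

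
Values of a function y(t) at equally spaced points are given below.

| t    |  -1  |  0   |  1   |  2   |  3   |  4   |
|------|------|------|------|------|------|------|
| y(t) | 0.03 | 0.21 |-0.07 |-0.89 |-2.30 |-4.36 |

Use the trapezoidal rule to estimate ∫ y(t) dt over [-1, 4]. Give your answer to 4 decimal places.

-5.2150

h = 1, n = 5.
(h/2)·[y₀ + 2y₁ + 2y₂ + 2y₃ + 2y₄ + y₅] = 0.5·(-10.43) = -5.2150.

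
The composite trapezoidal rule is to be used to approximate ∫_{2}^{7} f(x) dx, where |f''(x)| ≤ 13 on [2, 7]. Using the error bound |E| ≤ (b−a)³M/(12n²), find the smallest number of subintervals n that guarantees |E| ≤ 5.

Need 1625/(12n²) ≤ 5.
n² ≥ 1625/(12·5) = 27.0833 ⇒ n ≥ 5.2042, so the smallest n is 6.

6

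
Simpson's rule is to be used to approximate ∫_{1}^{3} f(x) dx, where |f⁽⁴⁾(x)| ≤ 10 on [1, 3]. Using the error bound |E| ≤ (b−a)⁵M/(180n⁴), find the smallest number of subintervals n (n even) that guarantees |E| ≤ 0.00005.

Need 320/(180n⁴) ≤ 0.00005.
n⁴ ≥ 320/(180·0.00005) = 35555.6 ⇒ n ≥ 13.7318, so the smallest even n is 14. (n must be even for Simpson's rule.)

14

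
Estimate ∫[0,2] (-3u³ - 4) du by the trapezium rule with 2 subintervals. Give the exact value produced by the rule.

h = (2 − 0)/2 = 1.
Nodes u₀,…,u₂ = 0, 1, 2.
f(u) = -3u³ - 4: f₀=-4, f₁=-7, f₂=-28.
(h/2)·[f₀ + 2f₁ + f₂] = 0.5·(-46) = -23.

-23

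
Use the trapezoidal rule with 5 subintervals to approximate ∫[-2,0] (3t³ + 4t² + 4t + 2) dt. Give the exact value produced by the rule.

h = (0 − (-2))/5 = 0.4.
Nodes t₀,…,t₅ = -2, -1.6, -1.2, -0.8, -0.4, 0.
f(t) = 3t³ + 4t² + 4t + 2: f₀=-14, f₁=-6.448, f₂=-2.224, f₃=-0.176, f₄=0.848, f₅=2.
(h/2)·[f₀ + 2f₁ + 2f₂ + 2f₃ + 2f₄ + f₅] = 0.2·(-28) = -5.6.

-5.6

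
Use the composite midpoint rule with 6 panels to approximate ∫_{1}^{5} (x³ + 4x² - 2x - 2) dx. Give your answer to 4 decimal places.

h = (5 − 1)/6 = 0.666667.
Midpoints m₁,…,m₆ = 1.333333, 2, 2.666667, 3.333333, 4, 4.666667.
f(m₁)=4.814815, f(m₂)=18, f(m₃)=40.074074, f(m₄)=72.814815, f(m₅)=118, f(m₆)=177.407407.
h·[f(m₁) + f(m₂) + f(m₃) + f(m₄) + f(m₅) + f(m₆)] = 0.666667·(431.111111) = 287.4074.

287.4074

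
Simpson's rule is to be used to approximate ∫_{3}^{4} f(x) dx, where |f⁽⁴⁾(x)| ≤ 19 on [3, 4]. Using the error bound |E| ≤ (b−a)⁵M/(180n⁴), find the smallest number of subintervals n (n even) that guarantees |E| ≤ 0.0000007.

Need 19/(180n⁴) ≤ 0.0000007.
n⁴ ≥ 19/(180·0.0000007) = 150794 ⇒ n ≥ 19.7059, so the smallest even n is 20. (n must be even for Simpson's rule.)

20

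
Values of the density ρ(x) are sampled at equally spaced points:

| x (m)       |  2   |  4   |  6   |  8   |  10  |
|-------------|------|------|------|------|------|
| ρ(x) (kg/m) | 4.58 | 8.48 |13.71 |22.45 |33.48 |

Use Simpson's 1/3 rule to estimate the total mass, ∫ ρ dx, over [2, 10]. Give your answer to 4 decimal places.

h = 2, n = 4.
(h/3)·[y₀ + 4y₁ + 2y₂ + 4y₃ + y₄] = 0.666667·(189.20) = 126.1333.

126.1333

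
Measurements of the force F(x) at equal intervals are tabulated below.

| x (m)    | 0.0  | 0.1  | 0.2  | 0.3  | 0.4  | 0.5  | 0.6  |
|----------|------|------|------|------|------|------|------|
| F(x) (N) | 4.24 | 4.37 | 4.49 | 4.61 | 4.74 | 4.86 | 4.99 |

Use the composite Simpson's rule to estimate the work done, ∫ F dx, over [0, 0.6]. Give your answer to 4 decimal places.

2.7683

h = 0.1, n = 6.
(h/3)·[y₀ + 4y₁ + 2y₂ + 4y₃ + 2y₄ + 4y₅ + y₆] = 0.033333·(83.05) = 2.7683.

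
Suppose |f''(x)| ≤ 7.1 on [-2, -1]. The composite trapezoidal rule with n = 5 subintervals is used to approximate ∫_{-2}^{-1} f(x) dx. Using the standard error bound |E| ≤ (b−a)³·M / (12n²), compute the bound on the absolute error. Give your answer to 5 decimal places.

0.02367

|E| ≤ (1)³·7.1 / (12·5²) = 7.1/300 = 0.02367.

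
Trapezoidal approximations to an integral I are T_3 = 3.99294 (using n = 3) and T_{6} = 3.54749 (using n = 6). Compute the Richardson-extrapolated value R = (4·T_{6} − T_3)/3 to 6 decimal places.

3.399007

R = (4·T_{6} − T_3) / 3 = (4·3.54749 − 3.99294)/3 = (10.19702)/3 = 3.399007.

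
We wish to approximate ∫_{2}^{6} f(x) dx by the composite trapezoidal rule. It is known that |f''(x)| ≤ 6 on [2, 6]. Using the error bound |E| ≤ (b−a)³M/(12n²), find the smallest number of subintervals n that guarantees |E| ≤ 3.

4

Need 384/(12n²) ≤ 3.
n² ≥ 384/(12·3) = 10.6667 ⇒ n ≥ 3.2660, so the smallest n is 4.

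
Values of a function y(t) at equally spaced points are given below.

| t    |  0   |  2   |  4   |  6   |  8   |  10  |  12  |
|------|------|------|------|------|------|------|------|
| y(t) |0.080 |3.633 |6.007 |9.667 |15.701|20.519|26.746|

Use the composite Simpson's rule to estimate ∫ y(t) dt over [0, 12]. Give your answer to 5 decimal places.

137.01200

h = 2, n = 6.
(h/3)·[y₀ + 4y₁ + 2y₂ + 4y₃ + 2y₄ + 4y₅ + y₆] = 0.666667·(205.518) = 137.01200.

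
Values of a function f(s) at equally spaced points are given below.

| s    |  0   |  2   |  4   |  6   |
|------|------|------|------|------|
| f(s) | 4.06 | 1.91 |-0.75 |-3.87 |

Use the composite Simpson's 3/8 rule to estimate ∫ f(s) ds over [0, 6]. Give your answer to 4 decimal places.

2.7525

h = 2, n = 3.
(3h/8)·[y₀ + 3y₁ + 3y₂ + y₃] = 0.75·(3.67) = 2.7525.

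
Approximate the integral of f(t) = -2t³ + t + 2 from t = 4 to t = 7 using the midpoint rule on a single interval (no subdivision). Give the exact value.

M = (b−a)·f(5.5) = 3·(-325.25) = -975.75.

-975.75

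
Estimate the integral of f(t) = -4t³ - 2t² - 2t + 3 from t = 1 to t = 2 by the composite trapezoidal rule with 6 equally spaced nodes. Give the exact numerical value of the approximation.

-19.8

h = (2 − 1)/5 = 0.2.
Nodes t₀,…,t₅ = 1, 1.2, 1.4, 1.6, 1.8, 2.
f(t) = -4t³ - 2t² - 2t + 3: f₀=-5, f₁=-9.192, f₂=-14.696, f₃=-21.704, f₄=-30.408, f₅=-41.
(h/2)·[f₀ + 2f₁ + 2f₂ + 2f₃ + 2f₄ + f₅] = 0.1·(-198) = -19.8.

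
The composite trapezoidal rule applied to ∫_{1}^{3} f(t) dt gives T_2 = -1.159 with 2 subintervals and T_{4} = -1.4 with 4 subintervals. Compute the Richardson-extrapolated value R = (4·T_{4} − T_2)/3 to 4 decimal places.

-1.4803

R = (4·T_{4} − T_2) / 3 = (4·(-1.4) − (-1.159))/3 = (-4.441)/3 = -1.4803.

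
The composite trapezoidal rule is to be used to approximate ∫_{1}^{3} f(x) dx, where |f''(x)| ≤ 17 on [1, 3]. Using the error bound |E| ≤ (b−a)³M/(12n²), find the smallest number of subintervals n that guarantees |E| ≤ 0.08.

12

Need 136/(12n²) ≤ 0.08.
n² ≥ 136/(12·0.08) = 141.667 ⇒ n ≥ 11.9024, so the smallest n is 12.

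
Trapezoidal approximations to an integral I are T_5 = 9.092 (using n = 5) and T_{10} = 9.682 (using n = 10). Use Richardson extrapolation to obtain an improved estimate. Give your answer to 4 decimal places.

R = (4·T_{10} − T_5) / 3 = (4·9.682 − 9.092)/3 = (29.636)/3 = 9.8787.

9.8787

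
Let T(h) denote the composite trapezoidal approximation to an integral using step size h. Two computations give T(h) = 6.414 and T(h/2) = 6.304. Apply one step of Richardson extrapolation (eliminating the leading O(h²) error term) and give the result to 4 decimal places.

6.2673

R = (4·T(h/2) − T(h)) / 3 = (4·6.304 − 6.414)/3 = (18.802)/3 = 6.2673.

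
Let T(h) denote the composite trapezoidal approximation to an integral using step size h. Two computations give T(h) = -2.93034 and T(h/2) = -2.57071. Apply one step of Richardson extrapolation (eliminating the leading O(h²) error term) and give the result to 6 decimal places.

R = (4·T(h/2) − T(h)) / 3 = (4·(-2.57071) − (-2.93034))/3 = (-7.35250)/3 = -2.450833.

-2.450833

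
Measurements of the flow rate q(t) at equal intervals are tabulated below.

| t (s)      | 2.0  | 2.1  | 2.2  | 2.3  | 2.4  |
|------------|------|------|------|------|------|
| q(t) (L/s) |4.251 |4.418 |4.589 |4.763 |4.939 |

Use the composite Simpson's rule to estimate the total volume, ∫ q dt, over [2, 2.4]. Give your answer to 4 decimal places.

1.8364

h = 0.1, n = 4.
(h/3)·[y₀ + 4y₁ + 2y₂ + 4y₃ + y₄] = 0.033333·(55.092) = 1.8364.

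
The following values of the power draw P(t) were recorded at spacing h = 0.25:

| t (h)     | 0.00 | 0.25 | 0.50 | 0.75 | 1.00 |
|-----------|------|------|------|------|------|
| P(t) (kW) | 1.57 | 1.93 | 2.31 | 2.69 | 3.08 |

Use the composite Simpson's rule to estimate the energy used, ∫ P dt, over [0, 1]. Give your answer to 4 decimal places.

h = 0.25, n = 4.
(h/3)·[y₀ + 4y₁ + 2y₂ + 4y₃ + y₄] = 0.083333·(27.75) = 2.3125.

2.3125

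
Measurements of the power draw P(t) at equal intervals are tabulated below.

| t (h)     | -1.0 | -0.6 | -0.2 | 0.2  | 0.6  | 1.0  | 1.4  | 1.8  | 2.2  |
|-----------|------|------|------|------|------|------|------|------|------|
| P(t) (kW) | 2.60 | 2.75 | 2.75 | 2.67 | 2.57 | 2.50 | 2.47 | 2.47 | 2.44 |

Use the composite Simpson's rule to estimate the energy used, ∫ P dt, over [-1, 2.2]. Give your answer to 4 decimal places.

h = 0.4, n = 8.
(h/3)·[y₀ + 4y₁ + 2y₂ + 4y₃ + 2y₄ + 4y₅ + 2y₆ + 4y₇ + y₈] = 0.133333·(62.18) = 8.2907.

8.2907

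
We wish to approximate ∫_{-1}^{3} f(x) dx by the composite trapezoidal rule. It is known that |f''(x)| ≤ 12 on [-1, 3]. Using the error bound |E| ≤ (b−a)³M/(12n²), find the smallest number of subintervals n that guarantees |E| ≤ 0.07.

Need 768/(12n²) ≤ 0.07.
n² ≥ 768/(12·0.07) = 914.286 ⇒ n ≥ 30.2372, so the smallest n is 31.

31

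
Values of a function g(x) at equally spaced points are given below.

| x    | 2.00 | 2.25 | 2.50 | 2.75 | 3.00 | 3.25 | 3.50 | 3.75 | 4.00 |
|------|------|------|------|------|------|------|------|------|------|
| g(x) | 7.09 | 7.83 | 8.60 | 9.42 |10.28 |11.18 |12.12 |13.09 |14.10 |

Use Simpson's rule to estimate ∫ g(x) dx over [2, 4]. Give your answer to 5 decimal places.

20.77250

h = 0.25, n = 8.
(h/3)·[y₀ + 4y₁ + 2y₂ + 4y₃ + 2y₄ + 4y₅ + 2y₆ + 4y₇ + y₈] = 0.083333·(249.27) = 20.77250.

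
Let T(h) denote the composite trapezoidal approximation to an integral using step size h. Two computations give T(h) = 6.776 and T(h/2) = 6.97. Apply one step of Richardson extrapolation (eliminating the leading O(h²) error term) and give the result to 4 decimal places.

R = (4·T(h/2) − T(h)) / 3 = (4·6.97 − 6.776)/3 = (21.104)/3 = 7.0347.

7.0347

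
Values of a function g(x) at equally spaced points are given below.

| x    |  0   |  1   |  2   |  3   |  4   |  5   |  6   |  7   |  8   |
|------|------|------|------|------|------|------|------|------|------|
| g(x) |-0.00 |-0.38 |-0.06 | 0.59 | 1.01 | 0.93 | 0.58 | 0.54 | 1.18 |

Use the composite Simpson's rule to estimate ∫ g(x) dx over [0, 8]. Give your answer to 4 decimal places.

h = 1, n = 8.
(h/3)·[y₀ + 4y₁ + 2y₂ + 4y₃ + 2y₄ + 4y₅ + 2y₆ + 4y₇ + y₈] = 0.333333·(10.96) = 3.6533.

3.6533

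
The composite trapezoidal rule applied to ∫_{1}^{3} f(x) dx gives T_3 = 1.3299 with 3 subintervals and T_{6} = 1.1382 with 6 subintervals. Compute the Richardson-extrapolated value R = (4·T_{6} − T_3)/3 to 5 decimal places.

1.07430

R = (4·T_{6} − T_3) / 3 = (4·1.1382 − 1.3299)/3 = (3.2229)/3 = 1.07430.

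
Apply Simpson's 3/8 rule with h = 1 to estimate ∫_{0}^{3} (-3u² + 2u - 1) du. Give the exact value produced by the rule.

-21

h = (3 − 0)/3 = 1.
Nodes u₀,…,u₃ = 0, 1, 2, 3.
f(u) = -3u² + 2u - 1: f₀=-1, f₁=-2, f₂=-9, f₃=-22.
(3h/8)·[f₀ + 3f₁ + 3f₂ + f₃] = 0.375·(-56) = -21.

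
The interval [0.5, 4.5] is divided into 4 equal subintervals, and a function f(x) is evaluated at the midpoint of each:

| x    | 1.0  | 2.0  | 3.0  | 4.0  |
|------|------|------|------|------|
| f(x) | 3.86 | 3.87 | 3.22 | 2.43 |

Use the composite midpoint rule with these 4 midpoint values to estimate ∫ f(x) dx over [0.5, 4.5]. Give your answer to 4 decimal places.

h = 1, n = 4.
h·[y(m₁) + y(m₂) + y(m₃) + y(m₄)] = 1·(13.38) = 13.3800.

13.3800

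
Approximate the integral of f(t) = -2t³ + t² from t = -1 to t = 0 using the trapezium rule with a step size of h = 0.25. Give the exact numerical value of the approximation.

h = (0 − (-1))/4 = 0.25.
Nodes t₀,…,t₄ = -1, -0.75, -0.5, -0.25, 0.
f(t) = -2t³ + t²: f₀=3, f₁=1.40625, f₂=0.5, f₃=0.09375, f₄=0.
(h/2)·[f₀ + 2f₁ + 2f₂ + 2f₃ + f₄] = 0.125·(7) = 0.875.

0.875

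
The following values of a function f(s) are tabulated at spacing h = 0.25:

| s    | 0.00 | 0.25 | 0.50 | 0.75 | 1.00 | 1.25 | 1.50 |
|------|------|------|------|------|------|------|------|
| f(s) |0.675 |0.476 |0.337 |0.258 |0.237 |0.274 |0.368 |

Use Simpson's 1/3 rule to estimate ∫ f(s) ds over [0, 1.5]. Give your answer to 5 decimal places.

h = 0.25, n = 6.
(h/3)·[y₀ + 4y₁ + 2y₂ + 4y₃ + 2y₄ + 4y₅ + y₆] = 0.083333·(6.223) = 0.51858.

0.51858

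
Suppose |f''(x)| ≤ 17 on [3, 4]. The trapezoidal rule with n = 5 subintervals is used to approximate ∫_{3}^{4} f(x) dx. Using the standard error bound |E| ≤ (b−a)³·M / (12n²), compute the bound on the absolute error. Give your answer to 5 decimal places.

|E| ≤ (1)³·17 / (12·5²) = 17/300 = 0.05667.

0.05667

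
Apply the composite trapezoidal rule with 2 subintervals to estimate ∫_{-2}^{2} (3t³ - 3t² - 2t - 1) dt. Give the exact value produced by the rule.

-28

h = (2 − (-2))/2 = 2.
Nodes t₀,…,t₂ = -2, 0, 2.
f(t) = 3t³ - 3t² - 2t - 1: f₀=-33, f₁=-1, f₂=7.
(h/2)·[f₀ + 2f₁ + f₂] = 1·(-28) = -28.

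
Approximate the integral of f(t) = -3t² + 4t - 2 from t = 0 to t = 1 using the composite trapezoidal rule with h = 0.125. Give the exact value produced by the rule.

h = (1 − 0)/8 = 0.125.
Nodes t₀,…,t₈ = 0, 0.125, 0.25, 0.375, 0.5, 0.625, 0.75, 0.875, 1.
f(t) = -3t² + 4t - 2: f₀=-2, f₁=-1.546875, f₂=-1.1875, f₃=-0.921875, f₄=-0.75, f₅=-0.671875, f₆=-0.6875, f₇=-0.796875, f₈=-1.
(h/2)·[f₀ + 2f₁ + 2f₂ + 2f₃ + 2f₄ + 2f₅ + 2f₆ + 2f₇ + f₈] = 0.0625·(-16.125) = -1.0078125.

-1.0078125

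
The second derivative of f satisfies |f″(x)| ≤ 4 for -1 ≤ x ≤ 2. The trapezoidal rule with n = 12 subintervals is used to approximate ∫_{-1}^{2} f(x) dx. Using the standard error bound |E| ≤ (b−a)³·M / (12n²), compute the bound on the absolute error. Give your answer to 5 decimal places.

0.06250

|E| ≤ (3)³·4 / (12·12²) = 108/1728 = 0.06250.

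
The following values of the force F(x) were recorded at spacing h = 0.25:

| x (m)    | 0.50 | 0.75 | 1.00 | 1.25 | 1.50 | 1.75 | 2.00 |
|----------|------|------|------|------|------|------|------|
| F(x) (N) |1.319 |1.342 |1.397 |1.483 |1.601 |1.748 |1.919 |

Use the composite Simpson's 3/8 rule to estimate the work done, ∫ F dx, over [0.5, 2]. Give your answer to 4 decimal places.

2.2939

h = 0.25, n = 6.
(3h/8)·[y₀ + 3y₁ + 3y₂ + 2y₃ + 3y₄ + 3y₅ + y₆] = 0.09375·(24.468) = 2.2939.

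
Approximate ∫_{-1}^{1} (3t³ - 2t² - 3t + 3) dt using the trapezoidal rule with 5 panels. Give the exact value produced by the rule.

h = (1 − (-1))/5 = 0.4.
Nodes t₀,…,t₅ = -1, -0.6, -0.2, 0.2, 0.6, 1.
f(t) = 3t³ - 2t² - 3t + 3: f₀=1, f₁=3.432, f₂=3.496, f₃=2.344, f₄=1.128, f₅=1.
(h/2)·[f₀ + 2f₁ + 2f₂ + 2f₃ + 2f₄ + f₅] = 0.2·(22.8) = 4.56.

4.56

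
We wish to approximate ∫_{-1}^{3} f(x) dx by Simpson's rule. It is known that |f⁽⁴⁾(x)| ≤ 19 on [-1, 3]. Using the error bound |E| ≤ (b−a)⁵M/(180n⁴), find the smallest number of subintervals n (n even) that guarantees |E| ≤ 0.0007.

Need 19456/(180n⁴) ≤ 0.0007.
n⁴ ≥ 19456/(180·0.0007) = 154413 ⇒ n ≥ 19.8231, so the smallest even n is 20. (n must be even for Simpson's rule.)

20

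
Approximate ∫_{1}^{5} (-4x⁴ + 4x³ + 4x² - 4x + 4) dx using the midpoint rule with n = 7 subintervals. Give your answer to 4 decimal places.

-1719.2770

h = (5 − 1)/7 = 0.571429.
Midpoints m₁,…,m₇ = 1.285714, 1.857143, 2.428571, 3, 3.571429, 4.142857, 4.714286.
f(m₁)=3.040400, f(m₂)=-11.593503, f(m₃)=-63.971678, f(m₄)=-188, f(m₅)=-427.820075, f(m₆)=-837.809246, f(m₇)=-1482.580591.
h·[f(m₁) + f(m₂) + f(m₃) + f(m₄) + f(m₅) + f(m₆) + f(m₇)] = 0.571429·(-3008.734694) = -1719.2770.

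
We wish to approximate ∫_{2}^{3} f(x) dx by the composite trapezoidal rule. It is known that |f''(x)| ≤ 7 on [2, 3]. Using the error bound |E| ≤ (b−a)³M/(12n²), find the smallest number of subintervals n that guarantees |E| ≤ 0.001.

25

Need 7/(12n²) ≤ 0.001.
n² ≥ 7/(12·0.001) = 583.333 ⇒ n ≥ 24.1523, so the smallest n is 25.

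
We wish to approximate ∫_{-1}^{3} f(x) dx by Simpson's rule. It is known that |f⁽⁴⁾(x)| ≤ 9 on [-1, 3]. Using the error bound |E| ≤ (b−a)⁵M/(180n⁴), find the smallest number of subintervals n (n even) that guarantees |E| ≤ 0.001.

Need 9216/(180n⁴) ≤ 0.001.
n⁴ ≥ 9216/(180·0.001) = 51200 ⇒ n ≥ 15.0424, so the smallest even n is 16. (n must be even for Simpson's rule.)

16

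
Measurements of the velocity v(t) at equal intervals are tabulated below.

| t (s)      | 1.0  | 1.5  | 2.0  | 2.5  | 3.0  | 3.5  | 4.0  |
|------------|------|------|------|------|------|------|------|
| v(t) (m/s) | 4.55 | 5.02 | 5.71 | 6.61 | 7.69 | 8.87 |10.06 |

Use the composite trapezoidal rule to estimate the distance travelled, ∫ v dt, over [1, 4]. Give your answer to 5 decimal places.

h = 0.5, n = 6.
(h/2)·[y₀ + 2y₁ + 2y₂ + 2y₃ + 2y₄ + 2y₅ + y₆] = 0.25·(82.41) = 20.60250.

20.60250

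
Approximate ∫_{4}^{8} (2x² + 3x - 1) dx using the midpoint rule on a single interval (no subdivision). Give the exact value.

356

M = (b−a)·f(6) = 4·(89) = 356.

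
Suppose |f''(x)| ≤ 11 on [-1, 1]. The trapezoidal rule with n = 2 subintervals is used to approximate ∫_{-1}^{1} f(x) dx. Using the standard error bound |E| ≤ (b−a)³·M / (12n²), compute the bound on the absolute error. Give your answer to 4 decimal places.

1.8333

|E| ≤ (2)³·11 / (12·2²) = 88/48 = 1.8333.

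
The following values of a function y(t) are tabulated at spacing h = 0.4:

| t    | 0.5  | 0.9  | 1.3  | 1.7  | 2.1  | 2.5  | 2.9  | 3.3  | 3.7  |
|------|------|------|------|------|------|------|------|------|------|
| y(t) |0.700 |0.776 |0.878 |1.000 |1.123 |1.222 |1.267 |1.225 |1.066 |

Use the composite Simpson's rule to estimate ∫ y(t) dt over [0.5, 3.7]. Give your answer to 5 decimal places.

3.35920

h = 0.4, n = 8.
(h/3)·[y₀ + 4y₁ + 2y₂ + 4y₃ + 2y₄ + 4y₅ + 2y₆ + 4y₇ + y₈] = 0.133333·(25.194) = 3.35920.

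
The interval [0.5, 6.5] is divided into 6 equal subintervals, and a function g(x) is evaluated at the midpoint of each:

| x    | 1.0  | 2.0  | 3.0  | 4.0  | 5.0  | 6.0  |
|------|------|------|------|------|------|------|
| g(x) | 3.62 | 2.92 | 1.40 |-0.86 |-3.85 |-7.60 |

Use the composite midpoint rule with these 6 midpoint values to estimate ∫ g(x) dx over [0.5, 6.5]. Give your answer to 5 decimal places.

h = 1, n = 6.
h·[y(m₁) + y(m₂) + y(m₃) + y(m₄) + y(m₅) + y(m₆)] = 1·(-4.37) = -4.37000.

-4.37000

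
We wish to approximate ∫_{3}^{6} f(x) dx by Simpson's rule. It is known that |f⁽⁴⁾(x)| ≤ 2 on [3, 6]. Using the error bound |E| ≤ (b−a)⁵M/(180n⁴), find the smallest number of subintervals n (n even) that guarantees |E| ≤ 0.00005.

16

Need 486/(180n⁴) ≤ 0.00005.
n⁴ ≥ 486/(180·0.00005) = 54000 ⇒ n ≥ 15.2440, so the smallest even n is 16. (n must be even for Simpson's rule.)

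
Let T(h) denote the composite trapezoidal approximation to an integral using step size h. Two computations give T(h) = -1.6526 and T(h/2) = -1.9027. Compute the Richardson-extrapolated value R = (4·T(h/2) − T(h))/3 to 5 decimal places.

-1.98607

R = (4·T(h/2) − T(h)) / 3 = (4·(-1.9027) − (-1.6526))/3 = (-5.9582)/3 = -1.98607.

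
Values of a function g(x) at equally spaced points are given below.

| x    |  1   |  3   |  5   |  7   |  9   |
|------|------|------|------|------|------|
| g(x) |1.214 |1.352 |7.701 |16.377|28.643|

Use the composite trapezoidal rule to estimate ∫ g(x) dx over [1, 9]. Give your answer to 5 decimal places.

80.71700

h = 2, n = 4.
(h/2)·[y₀ + 2y₁ + 2y₂ + 2y₃ + y₄] = 1·(80.717) = 80.71700.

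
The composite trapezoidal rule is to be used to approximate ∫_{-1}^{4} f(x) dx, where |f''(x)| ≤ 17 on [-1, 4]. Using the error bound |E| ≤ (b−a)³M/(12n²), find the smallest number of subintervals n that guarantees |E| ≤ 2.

Need 2125/(12n²) ≤ 2.
n² ≥ 2125/(12·2) = 88.5417 ⇒ n ≥ 9.4097, so the smallest n is 10.

10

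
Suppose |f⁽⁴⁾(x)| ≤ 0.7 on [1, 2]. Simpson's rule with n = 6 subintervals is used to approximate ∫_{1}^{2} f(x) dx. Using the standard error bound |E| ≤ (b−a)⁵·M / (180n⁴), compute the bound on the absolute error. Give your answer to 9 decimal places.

|E| ≤ (1)⁵·0.7 / (180·6⁴) = 0.7/233280 = 0.000003001.

0.000003001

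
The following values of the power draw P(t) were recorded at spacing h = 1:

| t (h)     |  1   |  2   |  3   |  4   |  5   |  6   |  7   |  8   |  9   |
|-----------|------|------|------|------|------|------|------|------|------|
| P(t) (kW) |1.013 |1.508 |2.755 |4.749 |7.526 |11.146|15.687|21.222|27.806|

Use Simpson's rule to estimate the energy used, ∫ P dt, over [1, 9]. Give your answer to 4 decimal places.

78.4183

h = 1, n = 8.
(h/3)·[y₀ + 4y₁ + 2y₂ + 4y₃ + 2y₄ + 4y₅ + 2y₆ + 4y₇ + y₈] = 0.333333·(235.255) = 78.4183.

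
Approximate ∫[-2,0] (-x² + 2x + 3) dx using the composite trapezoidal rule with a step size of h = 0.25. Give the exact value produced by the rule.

-0.6875

h = (0 − (-2))/8 = 0.25.
Nodes x₀,…,x₈ = -2, -1.75, -1.5, -1.25, -1, -0.75, -0.5, -0.25, 0.
f(x) = -x² + 2x + 3: f₀=-5, f₁=-3.5625, f₂=-2.25, f₃=-1.0625, f₄=0, f₅=0.9375, f₆=1.75, f₇=2.4375, f₈=3.
(h/2)·[f₀ + 2f₁ + 2f₂ + 2f₃ + 2f₄ + 2f₅ + 2f₆ + 2f₇ + f₈] = 0.125·(-5.5) = -0.6875.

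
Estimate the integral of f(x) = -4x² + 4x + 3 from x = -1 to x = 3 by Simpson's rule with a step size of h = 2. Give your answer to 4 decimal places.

h = (3 − (-1))/2 = 2.
Nodes x₀,…,x₂ = -1, 1, 3.
f(x) = -4x² + 4x + 3: f₀=-5, f₁=3, f₂=-21.
(h/3)·[f₀ + 4f₁ + f₂] = 0.666667·(-14) = -9.3333.

-9.3333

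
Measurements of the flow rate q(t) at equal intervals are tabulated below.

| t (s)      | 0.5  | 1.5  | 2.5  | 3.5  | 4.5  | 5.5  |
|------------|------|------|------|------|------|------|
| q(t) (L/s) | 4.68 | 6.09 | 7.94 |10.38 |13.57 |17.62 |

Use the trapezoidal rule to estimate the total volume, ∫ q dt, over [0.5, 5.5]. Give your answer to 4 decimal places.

49.1300

h = 1, n = 5.
(h/2)·[y₀ + 2y₁ + 2y₂ + 2y₃ + 2y₄ + y₅] = 0.5·(98.26) = 49.1300.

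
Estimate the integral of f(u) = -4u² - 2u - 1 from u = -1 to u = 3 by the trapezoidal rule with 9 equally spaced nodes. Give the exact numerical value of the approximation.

-50

h = (3 − (-1))/8 = 0.5.
Nodes u₀,…,u₈ = -1, -0.5, 0, 0.5, 1, 1.5, 2, 2.5, 3.
f(u) = -4u² - 2u - 1: f₀=-3, f₁=-1, f₂=-1, f₃=-3, f₄=-7, f₅=-13, f₆=-21, f₇=-31, f₈=-43.
(h/2)·[f₀ + 2f₁ + 2f₂ + 2f₃ + 2f₄ + 2f₅ + 2f₆ + 2f₇ + f₈] = 0.25·(-200) = -50.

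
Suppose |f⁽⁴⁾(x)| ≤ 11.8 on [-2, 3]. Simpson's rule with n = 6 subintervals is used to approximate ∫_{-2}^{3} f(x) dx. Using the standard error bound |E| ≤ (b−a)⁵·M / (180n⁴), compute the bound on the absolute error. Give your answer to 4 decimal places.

|E| ≤ (5)⁵·11.8 / (180·6⁴) = 36875/233280 = 0.1581.

0.1581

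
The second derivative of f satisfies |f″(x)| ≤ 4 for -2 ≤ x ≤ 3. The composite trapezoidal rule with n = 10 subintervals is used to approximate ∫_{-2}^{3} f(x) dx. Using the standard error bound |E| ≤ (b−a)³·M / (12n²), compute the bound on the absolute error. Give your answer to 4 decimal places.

|E| ≤ (5)³·4 / (12·10²) = 500/1200 = 0.4167.

0.4167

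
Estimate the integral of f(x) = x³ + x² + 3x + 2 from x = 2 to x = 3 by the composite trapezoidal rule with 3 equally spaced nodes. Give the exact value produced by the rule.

32.4375

h = (3 − 2)/2 = 0.5.
Nodes x₀,…,x₂ = 2, 2.5, 3.
f(x) = x³ + x² + 3x + 2: f₀=20, f₁=31.375, f₂=47.
(h/2)·[f₀ + 2f₁ + f₂] = 0.25·(129.75) = 32.4375.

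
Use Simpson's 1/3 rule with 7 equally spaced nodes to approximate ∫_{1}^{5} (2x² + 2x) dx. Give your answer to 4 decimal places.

h = (5 − 1)/6 = 0.666667.
Nodes x₀,…,x₆ = 1, 1.666667, 2.333333, 3, 3.666667, 4.333333, 5.
f(x) = 2x² + 2x: f₀=4, f₁=8.888889, f₂=15.555556, f₃=24, f₄=34.222222, f₅=46.222222, f₆=60.
(h/3)·[f₀ + 4f₁ + 2f₂ + 4f₃ + 2f₄ + 4f₅ + f₆] = 0.222222·(480) = 106.6667.

106.6667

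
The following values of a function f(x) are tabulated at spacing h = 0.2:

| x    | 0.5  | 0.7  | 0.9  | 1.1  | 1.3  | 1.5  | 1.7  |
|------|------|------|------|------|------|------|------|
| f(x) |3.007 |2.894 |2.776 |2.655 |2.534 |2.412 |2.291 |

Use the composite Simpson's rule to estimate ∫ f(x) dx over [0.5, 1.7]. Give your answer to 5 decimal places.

h = 0.2, n = 6.
(h/3)·[y₀ + 4y₁ + 2y₂ + 4y₃ + 2y₄ + 4y₅ + y₆] = 0.066667·(47.762) = 3.18413.

3.18413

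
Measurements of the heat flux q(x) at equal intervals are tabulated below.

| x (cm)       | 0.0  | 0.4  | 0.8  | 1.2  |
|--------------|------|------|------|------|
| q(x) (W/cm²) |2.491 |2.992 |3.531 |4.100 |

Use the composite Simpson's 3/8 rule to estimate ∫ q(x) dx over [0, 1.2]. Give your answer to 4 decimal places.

3.9240

h = 0.4, n = 3.
(3h/8)·[y₀ + 3y₁ + 3y₂ + y₃] = 0.15·(26.160) = 3.9240.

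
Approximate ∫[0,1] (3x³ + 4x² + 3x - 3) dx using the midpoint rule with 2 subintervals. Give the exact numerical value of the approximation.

h = (1 − 0)/2 = 0.5.
Midpoints m₁,…,m₂ = 0.25, 0.75.
f(m₁)=-1.953125, f(m₂)=2.765625.
h·[f(m₁) + f(m₂)] = 0.5·(0.8125) = 0.40625.

0.40625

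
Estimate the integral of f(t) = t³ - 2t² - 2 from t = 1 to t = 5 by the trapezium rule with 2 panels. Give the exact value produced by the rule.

h = (5 − 1)/2 = 2.
Nodes t₀,…,t₂ = 1, 3, 5.
f(t) = t³ - 2t² - 2: f₀=-3, f₁=7, f₂=73.
(h/2)·[f₀ + 2f₁ + f₂] = 1·(84) = 84.

84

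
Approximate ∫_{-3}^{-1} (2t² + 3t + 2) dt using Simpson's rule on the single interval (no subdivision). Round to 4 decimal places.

S = (b−a)/6 · [f(-3) + 4f(-2) + f(-1)] = 0.333333·[11 + 4·4 + 1] = 9.3333.

9.3333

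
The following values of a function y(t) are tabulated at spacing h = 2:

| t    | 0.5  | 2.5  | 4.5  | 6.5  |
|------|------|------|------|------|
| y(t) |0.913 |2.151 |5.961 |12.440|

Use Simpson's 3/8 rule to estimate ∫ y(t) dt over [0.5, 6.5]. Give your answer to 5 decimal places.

28.26675

h = 2, n = 3.
(3h/8)·[y₀ + 3y₁ + 3y₂ + y₃] = 0.75·(37.689) = 28.26675.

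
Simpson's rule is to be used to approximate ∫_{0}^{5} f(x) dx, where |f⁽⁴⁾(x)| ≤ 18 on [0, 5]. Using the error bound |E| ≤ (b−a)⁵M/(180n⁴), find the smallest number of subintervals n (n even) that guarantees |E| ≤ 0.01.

14

Need 56250/(180n⁴) ≤ 0.01.
n⁴ ≥ 56250/(180·0.01) = 31250 ⇒ n ≥ 13.2957, so the smallest even n is 14. (n must be even for Simpson's rule.)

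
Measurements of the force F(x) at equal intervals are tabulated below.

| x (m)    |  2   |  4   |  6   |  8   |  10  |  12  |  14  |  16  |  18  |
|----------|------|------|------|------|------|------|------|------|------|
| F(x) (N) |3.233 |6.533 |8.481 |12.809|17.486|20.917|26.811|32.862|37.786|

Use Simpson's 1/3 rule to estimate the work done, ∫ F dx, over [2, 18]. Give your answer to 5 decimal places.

h = 2, n = 8.
(h/3)·[y₀ + 4y₁ + 2y₂ + 4y₃ + 2y₄ + 4y₅ + 2y₆ + 4y₇ + y₈] = 0.666667·(439.059) = 292.70600.

292.70600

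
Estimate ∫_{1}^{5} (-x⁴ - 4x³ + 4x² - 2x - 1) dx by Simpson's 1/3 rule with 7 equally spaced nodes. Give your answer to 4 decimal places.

h = (5 − 1)/6 = 0.666667.
Nodes x₀,…,x₆ = 1, 1.666667, 2.333333, 3, 3.666667, 4.333333, 5.
f(x) = -x⁴ - 4x³ + 4x² - 2x - 1: f₀=-4, f₁=-19.456790, f₂=-64.345679, f₃=-160, f₄=-332.493827, f₅=-612.641975, f₆=-1036.
(h/3)·[f₀ + 4f₁ + 2f₂ + 4f₃ + 2f₄ + 4f₅ + f₆] = 0.222222·(-5002.074074) = -1111.5720.

-1111.5720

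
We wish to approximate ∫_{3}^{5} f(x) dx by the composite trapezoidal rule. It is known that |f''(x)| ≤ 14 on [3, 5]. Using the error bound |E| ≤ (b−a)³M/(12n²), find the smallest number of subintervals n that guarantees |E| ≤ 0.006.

Need 112/(12n²) ≤ 0.006.
n² ≥ 112/(12·0.006) = 1555.56 ⇒ n ≥ 39.4405, so the smallest n is 40.

40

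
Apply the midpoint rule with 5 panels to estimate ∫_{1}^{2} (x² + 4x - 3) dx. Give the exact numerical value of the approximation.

h = (2 − 1)/5 = 0.2.
Midpoints m₁,…,m₅ = 1.1, 1.3, 1.5, 1.7, 1.9.
f(m₁)=2.61, f(m₂)=3.89, f(m₃)=5.25, f(m₄)=6.69, f(m₅)=8.21.
h·[f(m₁) + f(m₂) + f(m₃) + f(m₄) + f(m₅)] = 0.2·(26.65) = 5.33.

5.33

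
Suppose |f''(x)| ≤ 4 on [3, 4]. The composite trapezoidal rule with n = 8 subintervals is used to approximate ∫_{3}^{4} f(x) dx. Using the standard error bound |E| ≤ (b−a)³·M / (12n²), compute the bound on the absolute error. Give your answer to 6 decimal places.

0.005208

|E| ≤ (1)³·4 / (12·8²) = 4/768 = 0.005208.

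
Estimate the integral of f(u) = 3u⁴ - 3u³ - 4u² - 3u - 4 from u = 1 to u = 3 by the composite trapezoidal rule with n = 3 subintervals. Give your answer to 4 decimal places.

h = (3 − 1)/3 = 0.666667.
Nodes u₀,…,u₃ = 1, 1.666667, 2.333333, 3.
f(u) = 3u⁴ - 3u³ - 4u² - 3u - 4: f₀=-11, f₁=-10.851852, f₂=18.037037, f₃=113.
(h/2)·[f₀ + 2f₁ + 2f₂ + f₃] = 0.333333·(116.370370) = 38.7901.

38.7901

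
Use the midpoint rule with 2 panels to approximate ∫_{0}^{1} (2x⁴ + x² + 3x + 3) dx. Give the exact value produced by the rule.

5.1328125

h = (1 − 0)/2 = 0.5.
Midpoints m₁,…,m₂ = 0.25, 0.75.
f(m₁)=3.8203125, f(m₂)=6.4453125.
h·[f(m₁) + f(m₂)] = 0.5·(10.265625) = 5.1328125.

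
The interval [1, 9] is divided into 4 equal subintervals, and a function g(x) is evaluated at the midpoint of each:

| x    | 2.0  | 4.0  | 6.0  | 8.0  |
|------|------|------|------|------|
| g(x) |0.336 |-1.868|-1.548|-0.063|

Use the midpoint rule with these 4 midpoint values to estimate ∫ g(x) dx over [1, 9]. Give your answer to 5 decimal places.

h = 2, n = 4.
h·[y(m₁) + y(m₂) + y(m₃) + y(m₄)] = 2·(-3.143) = -6.28600.

-6.28600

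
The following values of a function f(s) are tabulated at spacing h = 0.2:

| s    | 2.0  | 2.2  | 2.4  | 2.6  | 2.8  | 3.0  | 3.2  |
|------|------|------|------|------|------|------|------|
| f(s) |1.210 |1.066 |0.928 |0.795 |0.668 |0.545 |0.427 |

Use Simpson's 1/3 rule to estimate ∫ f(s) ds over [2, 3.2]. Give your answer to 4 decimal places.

h = 0.2, n = 6.
(h/3)·[y₀ + 4y₁ + 2y₂ + 4y₃ + 2y₄ + 4y₅ + y₆] = 0.066667·(14.453) = 0.9635.

0.9635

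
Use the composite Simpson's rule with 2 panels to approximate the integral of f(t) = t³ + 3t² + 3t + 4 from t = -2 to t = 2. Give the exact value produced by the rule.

32

h = (2 − (-2))/2 = 2.
Nodes t₀,…,t₂ = -2, 0, 2.
f(t) = t³ + 3t² + 3t + 4: f₀=2, f₁=4, f₂=30.
(h/3)·[f₀ + 4f₁ + f₂] = 0.666667·(48) = 32.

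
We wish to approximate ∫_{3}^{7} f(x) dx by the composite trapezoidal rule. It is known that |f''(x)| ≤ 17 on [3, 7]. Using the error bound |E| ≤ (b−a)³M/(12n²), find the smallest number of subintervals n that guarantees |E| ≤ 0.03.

Need 1088/(12n²) ≤ 0.03.
n² ≥ 1088/(12·0.03) = 3022.22 ⇒ n ≥ 54.9747, so the smallest n is 55.

55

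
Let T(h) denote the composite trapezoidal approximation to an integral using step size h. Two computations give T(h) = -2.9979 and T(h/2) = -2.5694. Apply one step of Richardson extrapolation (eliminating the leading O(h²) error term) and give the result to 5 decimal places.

-2.42657

R = (4·T(h/2) − T(h)) / 3 = (4·(-2.5694) − (-2.9979))/3 = (-7.2797)/3 = -2.42657.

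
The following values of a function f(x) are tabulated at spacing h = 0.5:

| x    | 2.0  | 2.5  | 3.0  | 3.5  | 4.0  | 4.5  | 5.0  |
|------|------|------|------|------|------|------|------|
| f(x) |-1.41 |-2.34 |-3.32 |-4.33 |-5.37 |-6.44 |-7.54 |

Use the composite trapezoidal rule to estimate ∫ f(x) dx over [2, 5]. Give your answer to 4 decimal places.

-13.1375

h = 0.5, n = 6.
(h/2)·[y₀ + 2y₁ + 2y₂ + 2y₃ + 2y₄ + 2y₅ + y₆] = 0.25·(-52.55) = -13.1375.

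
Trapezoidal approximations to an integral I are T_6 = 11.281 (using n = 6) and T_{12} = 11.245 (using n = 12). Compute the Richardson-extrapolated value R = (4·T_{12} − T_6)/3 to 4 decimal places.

R = (4·T_{12} − T_6) / 3 = (4·11.245 − 11.281)/3 = (33.699)/3 = 11.2330.

11.2330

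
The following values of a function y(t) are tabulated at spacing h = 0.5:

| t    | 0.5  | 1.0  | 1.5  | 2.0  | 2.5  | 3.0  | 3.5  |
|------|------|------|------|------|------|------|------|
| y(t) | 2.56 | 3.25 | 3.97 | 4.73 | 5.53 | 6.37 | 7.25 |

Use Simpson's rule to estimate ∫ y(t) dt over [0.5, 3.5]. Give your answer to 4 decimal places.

h = 0.5, n = 6.
(h/3)·[y₀ + 4y₁ + 2y₂ + 4y₃ + 2y₄ + 4y₅ + y₆] = 0.166667·(86.21) = 14.3683.

14.3683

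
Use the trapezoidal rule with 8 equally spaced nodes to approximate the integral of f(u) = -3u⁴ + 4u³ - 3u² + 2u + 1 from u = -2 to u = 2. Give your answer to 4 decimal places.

-56.2349

h = (2 − (-2))/7 = 0.571429.
Nodes u₀,…,u₇ = -2, -1.428571, -0.857143, -0.285714, 0.285714, 0.857143, 1.428571, 2.
f(u) = -3u⁴ + 4u³ - 3u² + 2u + 1: f₀=-95, f₁=-32.136193, f₂=-7.056643, f₃=0.070387, f₄=1.399833, f₅=1.409829, f₆=-3.098292, f₇=-23.
(h/2)·[f₀ + 2f₁ + 2f₂ + 2f₃ + 2f₄ + 2f₅ + 2f₆ + f₇] = 0.285714·(-196.822157) = -56.2349.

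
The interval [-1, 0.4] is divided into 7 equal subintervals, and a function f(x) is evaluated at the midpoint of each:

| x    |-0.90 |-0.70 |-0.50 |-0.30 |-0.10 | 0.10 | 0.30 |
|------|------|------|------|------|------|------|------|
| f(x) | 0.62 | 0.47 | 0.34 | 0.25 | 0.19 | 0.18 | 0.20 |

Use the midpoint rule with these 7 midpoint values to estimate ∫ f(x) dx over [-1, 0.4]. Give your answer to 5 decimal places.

0.45000

h = 0.2, n = 7.
h·[y(m₁) + y(m₂) + y(m₃) + y(m₄) + y(m₅) + y(m₆) + y(m₇)] = 0.2·(2.25) = 0.45000.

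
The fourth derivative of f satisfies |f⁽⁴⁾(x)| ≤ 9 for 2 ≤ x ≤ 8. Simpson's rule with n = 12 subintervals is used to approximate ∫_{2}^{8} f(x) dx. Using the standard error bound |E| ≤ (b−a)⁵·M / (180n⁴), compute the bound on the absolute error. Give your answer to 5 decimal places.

0.01875

|E| ≤ (6)⁵·9 / (180·12⁴) = 69984/3732480 = 0.01875.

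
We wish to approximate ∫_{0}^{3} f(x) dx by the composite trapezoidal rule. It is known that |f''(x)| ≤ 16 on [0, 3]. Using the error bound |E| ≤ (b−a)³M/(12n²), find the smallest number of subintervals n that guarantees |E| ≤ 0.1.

Need 432/(12n²) ≤ 0.1.
n² ≥ 432/(12·0.1) = 360 ⇒ n ≥ 18.9737, so the smallest n is 19.

19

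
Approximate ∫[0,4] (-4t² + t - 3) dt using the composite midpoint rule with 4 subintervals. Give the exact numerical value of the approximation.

h = (4 − 0)/4 = 1.
Midpoints m₁,…,m₄ = 0.5, 1.5, 2.5, 3.5.
f(m₁)=-3.5, f(m₂)=-10.5, f(m₃)=-25.5, f(m₄)=-48.5.
h·[f(m₁) + f(m₂) + f(m₃) + f(m₄)] = 1·(-88) = -88.

-88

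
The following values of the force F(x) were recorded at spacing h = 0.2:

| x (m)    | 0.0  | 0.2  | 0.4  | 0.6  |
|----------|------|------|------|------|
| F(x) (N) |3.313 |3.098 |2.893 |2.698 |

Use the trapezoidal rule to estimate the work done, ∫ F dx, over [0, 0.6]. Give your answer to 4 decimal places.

h = 0.2, n = 3.
(h/2)·[y₀ + 2y₁ + 2y₂ + y₃] = 0.1·(17.993) = 1.7993.

1.7993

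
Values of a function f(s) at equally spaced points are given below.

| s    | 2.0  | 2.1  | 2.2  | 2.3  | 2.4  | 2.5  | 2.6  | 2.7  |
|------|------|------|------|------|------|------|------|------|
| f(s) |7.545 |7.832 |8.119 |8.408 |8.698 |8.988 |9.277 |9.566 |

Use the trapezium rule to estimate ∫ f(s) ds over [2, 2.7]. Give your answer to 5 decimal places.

h = 0.1, n = 7.
(h/2)·[y₀ + 2y₁ + 2y₂ + 2y₃ + 2y₄ + 2y₅ + 2y₆ + y₇] = 0.05·(119.755) = 5.98775.

5.98775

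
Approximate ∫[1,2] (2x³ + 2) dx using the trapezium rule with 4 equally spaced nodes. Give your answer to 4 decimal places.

9.6667

h = (2 − 1)/3 = 0.333333.
Nodes x₀,…,x₃ = 1, 1.333333, 1.666667, 2.
f(x) = 2x³ + 2: f₀=4, f₁=6.740741, f₂=11.259259, f₃=18.
(h/2)·[f₀ + 2f₁ + 2f₂ + f₃] = 0.166667·(58) = 9.6667.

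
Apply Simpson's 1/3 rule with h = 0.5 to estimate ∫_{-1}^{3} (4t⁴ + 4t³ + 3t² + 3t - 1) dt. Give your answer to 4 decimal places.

311.3333

h = (3 − (-1))/8 = 0.5.
Nodes t₀,…,t₈ = -1, -0.5, 0, 0.5, 1, 1.5, 2, 2.5, 3.
f(t) = 4t⁴ + 4t³ + 3t² + 3t - 1: f₀=-1, f₁=-2, f₂=-1, f₃=2, f₄=13, f₅=44, f₆=113, f₇=244, f₈=467.
(h/3)·[f₀ + 4f₁ + 2f₂ + 4f₃ + 2f₄ + 4f₅ + 2f₆ + 4f₇ + f₈] = 0.166667·(1868) = 311.3333.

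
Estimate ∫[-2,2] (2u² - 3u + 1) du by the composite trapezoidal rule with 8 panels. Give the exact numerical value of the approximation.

15

h = (2 − (-2))/8 = 0.5.
Nodes u₀,…,u₈ = -2, -1.5, -1, -0.5, 0, 0.5, 1, 1.5, 2.
f(u) = 2u² - 3u + 1: f₀=15, f₁=10, f₂=6, f₃=3, f₄=1, f₅=0, f₆=0, f₇=1, f₈=3.
(h/2)·[f₀ + 2f₁ + 2f₂ + 2f₃ + 2f₄ + 2f₅ + 2f₆ + 2f₇ + f₈] = 0.25·(60) = 15.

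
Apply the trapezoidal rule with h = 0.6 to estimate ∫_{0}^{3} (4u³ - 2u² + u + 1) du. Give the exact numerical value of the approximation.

73.38

h = (3 − 0)/5 = 0.6.
Nodes u₀,…,u₅ = 0, 0.6, 1.2, 1.8, 2.4, 3.
f(u) = 4u³ - 2u² + u + 1: f₀=1, f₁=1.744, f₂=6.232, f₃=19.648, f₄=47.176, f₅=94.
(h/2)·[f₀ + 2f₁ + 2f₂ + 2f₃ + 2f₄ + f₅] = 0.3·(244.6) = 73.38.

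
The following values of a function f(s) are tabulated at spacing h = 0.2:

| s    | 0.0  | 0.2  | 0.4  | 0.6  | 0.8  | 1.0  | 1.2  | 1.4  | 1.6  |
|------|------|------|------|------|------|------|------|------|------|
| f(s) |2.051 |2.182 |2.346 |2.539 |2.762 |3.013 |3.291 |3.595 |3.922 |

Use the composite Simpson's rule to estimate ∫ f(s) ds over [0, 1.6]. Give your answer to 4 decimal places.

4.5391

h = 0.2, n = 8.
(h/3)·[y₀ + 4y₁ + 2y₂ + 4y₃ + 2y₄ + 4y₅ + 2y₆ + 4y₇ + y₈] = 0.066667·(68.087) = 4.5391.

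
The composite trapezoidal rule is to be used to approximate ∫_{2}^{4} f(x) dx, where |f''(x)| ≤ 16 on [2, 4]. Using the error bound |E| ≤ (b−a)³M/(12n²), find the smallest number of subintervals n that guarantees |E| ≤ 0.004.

Need 128/(12n²) ≤ 0.004.
n² ≥ 128/(12·0.004) = 2666.67 ⇒ n ≥ 51.6398, so the smallest n is 52.

52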